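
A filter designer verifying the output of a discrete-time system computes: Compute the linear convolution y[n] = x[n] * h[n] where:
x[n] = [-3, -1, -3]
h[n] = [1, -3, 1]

y[n] = sum_k x[k]*h[n-k]. Output length = len(x) + len(h) - 1 = 3 + 3 - 1 = 5.
y[0] = -3*1 = -3
y[1] = -1*1 + -3*-3 = 8
y[2] = -3*1 + -1*-3 + -3*1 = -3
y[3] = -3*-3 + -1*1 = 8
y[4] = -3*1 = -3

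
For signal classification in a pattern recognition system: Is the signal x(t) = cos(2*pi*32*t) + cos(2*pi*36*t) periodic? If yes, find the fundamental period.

f1 = 32 Hz, f2 = 36 Hz
Period T1 = 1/32, T2 = 1/36
Ratio T1/T2 = 36/32, which is rational.
The signal is periodic with fundamental period T = 1/GCD(32,36) = 1/4 s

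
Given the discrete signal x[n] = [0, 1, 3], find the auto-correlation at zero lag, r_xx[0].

The auto-correlation at zero lag r_xx[0] equals the signal energy.
r_xx[0] = sum of x[n]^2 = 0^2 + 1^2 + 3^2
= 0 + 1 + 9 = 10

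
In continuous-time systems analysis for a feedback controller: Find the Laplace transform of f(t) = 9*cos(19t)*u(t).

Standard pair: cos(wt)*u(t) <-> s/(s^2+w^2)
With w = 19: L{9*cos(19t)*u(t)} = 9s/(s^2+361)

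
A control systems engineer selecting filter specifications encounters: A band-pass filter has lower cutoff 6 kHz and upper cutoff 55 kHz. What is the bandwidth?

Bandwidth = f_high - f_low
= 55 kHz - 6 kHz = 49 kHz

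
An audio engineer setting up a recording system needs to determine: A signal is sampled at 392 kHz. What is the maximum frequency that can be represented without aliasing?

The maximum frequency that can be represented without aliasing
is the Nyquist frequency: f_max = f_s / 2 = 392 kHz / 2 = 196 kHz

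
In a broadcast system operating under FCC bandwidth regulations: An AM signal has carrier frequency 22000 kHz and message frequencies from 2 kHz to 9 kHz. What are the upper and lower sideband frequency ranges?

Upper sideband (USB) = fc + [fm_low, fm_high] = 22000 + [2, 9] = [22002, 22009] kHz
Lower sideband (LSB) = fc - [fm_high, fm_low] = 22000 - [9, 2] = [21991, 21998] kHz
Total occupied spectrum: 21991 kHz to 22009 kHz (plus carrier at 22000 kHz)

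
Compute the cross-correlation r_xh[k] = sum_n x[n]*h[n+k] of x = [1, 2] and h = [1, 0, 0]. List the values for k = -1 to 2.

Both sequences indexed from 0 and zero outside their support.
Lags with overlap: k = -1 to 2.
  r_xh[-1] = x[1]*h[0] = 2
  r_xh[0] = x[0]*h[0] + x[1]*h[1] = 1
  r_xh[1] = x[0]*h[1] + x[1]*h[2] = 0
  r_xh[2] = x[0]*h[2] = 0
r_xh = [2, 1, 0, 0] (for k = -1, ..., 2)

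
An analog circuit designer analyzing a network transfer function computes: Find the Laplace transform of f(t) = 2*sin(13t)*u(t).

Standard pair: sin(wt)*u(t) <-> w/(s^2+w^2)
With w = 13: L{2*sin(13t)*u(t)} = 26/(s^2+169)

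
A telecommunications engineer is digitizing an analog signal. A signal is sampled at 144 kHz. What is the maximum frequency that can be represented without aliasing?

The maximum frequency that can be represented without aliasing
is the Nyquist frequency: f_max = f_s / 2 = 144 kHz / 2 = 72 kHz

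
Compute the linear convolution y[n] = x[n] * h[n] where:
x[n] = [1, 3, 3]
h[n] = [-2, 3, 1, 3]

y[n] = sum_k x[k]*h[n-k]. Output length = len(x) + len(h) - 1 = 3 + 4 - 1 = 6.
y[0] = 1*-2 = -2
y[1] = 3*-2 + 1*3 = -3
y[2] = 3*-2 + 3*3 + 1*1 = 4
y[3] = 3*3 + 3*1 + 1*3 = 15
y[4] = 3*1 + 3*3 = 12
y[5] = 3*3 = 9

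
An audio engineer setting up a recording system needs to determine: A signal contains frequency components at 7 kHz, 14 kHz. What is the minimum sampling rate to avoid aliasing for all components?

The highest frequency component is f_max = 14 kHz.
Nyquist rate = 2 * f_max = 2 * 14 kHz = 28 kHz.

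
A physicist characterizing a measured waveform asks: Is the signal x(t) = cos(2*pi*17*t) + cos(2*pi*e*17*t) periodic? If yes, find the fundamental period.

f1 = 17 Hz, f2 = 17*e Hz
Ratio f2/f1 = e, which is irrational.
Since the frequency ratio is irrational, no common period exists.
The signal is not periodic.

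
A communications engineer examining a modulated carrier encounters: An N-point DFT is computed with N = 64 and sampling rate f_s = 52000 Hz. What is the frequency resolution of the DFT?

DFT frequency resolution = f_s / N
= 52000 / 64 = 1625/2 Hz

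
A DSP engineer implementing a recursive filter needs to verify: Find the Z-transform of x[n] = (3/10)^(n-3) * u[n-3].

Time-shifting property: if X(z) = Z{x[n]}, then Z{x[n-d]} = z^(-d) * X(z)
X(z) = z/(z - 3/10) for x[n] = (3/10)^n * u[n]
Z{x[n-3]} = z^(-3) * z/(z - 3/10) = z^(-2)/(z - 3/10)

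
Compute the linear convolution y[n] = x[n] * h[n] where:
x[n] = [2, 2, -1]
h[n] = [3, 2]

y[n] = sum_k x[k]*h[n-k]. Output length = len(x) + len(h) - 1 = 3 + 2 - 1 = 4.
y[0] = 2*3 = 6
y[1] = 2*3 + 2*2 = 10
y[2] = -1*3 + 2*2 = 1
y[3] = -1*2 = -2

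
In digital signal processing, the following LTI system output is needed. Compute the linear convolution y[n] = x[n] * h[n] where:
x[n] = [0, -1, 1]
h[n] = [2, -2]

y[n] = sum_k x[k]*h[n-k]. Output length = len(x) + len(h) - 1 = 3 + 2 - 1 = 4.
y[0] = 0*2 = 0
y[1] = -1*2 + 0*-2 = -2
y[2] = 1*2 + -1*-2 = 4
y[3] = 1*-2 = -2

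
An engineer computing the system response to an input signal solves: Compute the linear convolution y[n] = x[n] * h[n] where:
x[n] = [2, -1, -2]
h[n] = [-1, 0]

y[n] = sum_k x[k]*h[n-k]. Output length = len(x) + len(h) - 1 = 3 + 2 - 1 = 4.
y[0] = 2*-1 = -2
y[1] = -1*-1 + 2*0 = 1
y[2] = -2*-1 + -1*0 = 2
y[3] = -2*0 = 0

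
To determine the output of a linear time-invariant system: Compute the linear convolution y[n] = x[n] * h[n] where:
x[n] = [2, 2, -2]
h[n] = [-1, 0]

y[n] = sum_k x[k]*h[n-k]. Output length = len(x) + len(h) - 1 = 3 + 2 - 1 = 4.
y[0] = 2*-1 = -2
y[1] = 2*-1 + 2*0 = -2
y[2] = -2*-1 + 2*0 = 2
y[3] = -2*0 = 0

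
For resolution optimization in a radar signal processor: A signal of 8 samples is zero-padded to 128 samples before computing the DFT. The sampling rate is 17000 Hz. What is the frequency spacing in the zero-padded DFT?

Original DFT: N = 8, resolution = f_s/N = 17000/8 = 2125 Hz
Zero-padded DFT: N = 128, resolution = f_s/N = 17000/128 = 2125/16 Hz
Zero-padding interpolates the spectrum (finer frequency grid)
but does NOT improve the true spectral resolution (ability to resolve close frequencies).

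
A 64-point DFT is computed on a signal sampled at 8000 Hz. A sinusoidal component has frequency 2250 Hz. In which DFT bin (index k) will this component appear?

DFT frequency resolution = f_s/N = 8000/64 = 125 Hz
Bin index k = f_signal / resolution = 2250 / 125 = 18
The signal frequency 2250 Hz falls in DFT bin k = 18.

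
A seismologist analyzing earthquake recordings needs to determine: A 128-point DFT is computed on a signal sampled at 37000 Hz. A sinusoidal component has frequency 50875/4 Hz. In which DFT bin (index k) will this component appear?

DFT frequency resolution = f_s/N = 37000/128 = 4625/16 Hz
Bin index k = f_signal / resolution = 50875/4 / 4625/16 = 44
The signal frequency 50875/4 Hz falls in DFT bin k = 44.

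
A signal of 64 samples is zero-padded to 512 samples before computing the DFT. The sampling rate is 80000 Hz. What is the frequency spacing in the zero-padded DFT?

Original DFT: N = 64, resolution = f_s/N = 80000/64 = 1250 Hz
Zero-padded DFT: N = 512, resolution = f_s/N = 80000/512 = 625/4 Hz
Zero-padding interpolates the spectrum (finer frequency grid)
but does NOT improve the true spectral resolution (ability to resolve close frequencies).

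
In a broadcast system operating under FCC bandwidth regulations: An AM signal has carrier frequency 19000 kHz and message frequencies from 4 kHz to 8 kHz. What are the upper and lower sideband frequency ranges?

Upper sideband (USB) = fc + [fm_low, fm_high] = 19000 + [4, 8] = [19004, 19008] kHz
Lower sideband (LSB) = fc - [fm_high, fm_low] = 19000 - [8, 4] = [18992, 18996] kHz
Total occupied spectrum: 18992 kHz to 19008 kHz (plus carrier at 19000 kHz)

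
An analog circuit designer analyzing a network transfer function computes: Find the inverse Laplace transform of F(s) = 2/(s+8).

Standard pair: k/(s+a) <-> k*e^(-at)*u(t)
With k=2, a=8: f(t) = 2*e^(-8t)*u(t)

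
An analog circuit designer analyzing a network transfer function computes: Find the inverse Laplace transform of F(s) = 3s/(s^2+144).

Standard pair: s/(s^2+w^2) <-> cos(wt)*u(t)
With k=3, w=12: f(t) = 3*cos(12t)*u(t)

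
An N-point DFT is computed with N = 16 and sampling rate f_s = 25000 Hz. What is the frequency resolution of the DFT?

DFT frequency resolution = f_s / N
= 25000 / 16 = 3125/2 Hz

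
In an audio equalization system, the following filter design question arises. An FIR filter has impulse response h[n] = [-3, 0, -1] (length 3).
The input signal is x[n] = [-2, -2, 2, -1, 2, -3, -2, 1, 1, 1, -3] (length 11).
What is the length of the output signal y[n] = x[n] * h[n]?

For linear convolution, the output length is:
len(y) = len(x) + len(h) - 1 = 11 + 3 - 1 = 13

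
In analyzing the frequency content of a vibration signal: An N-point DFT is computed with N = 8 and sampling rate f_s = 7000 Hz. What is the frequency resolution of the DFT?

DFT frequency resolution = f_s / N
= 7000 / 8 = 875 Hz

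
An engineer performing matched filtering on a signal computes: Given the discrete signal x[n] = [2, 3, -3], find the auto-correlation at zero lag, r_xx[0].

The auto-correlation at zero lag r_xx[0] equals the signal energy.
r_xx[0] = sum of x[n]^2 = 2^2 + 3^2 + (-3)^2
= 4 + 9 + 9 = 22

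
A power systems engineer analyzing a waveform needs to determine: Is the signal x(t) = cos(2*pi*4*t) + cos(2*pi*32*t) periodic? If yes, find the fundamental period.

f1 = 4 Hz, f2 = 32 Hz
Period T1 = 1/4, T2 = 1/32
Ratio T1/T2 = 32/4, which is rational.
The signal is periodic with fundamental period T = 1/GCD(4,32) = 1/4 s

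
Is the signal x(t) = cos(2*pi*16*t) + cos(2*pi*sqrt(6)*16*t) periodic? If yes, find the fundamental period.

f1 = 16 Hz, f2 = 16*sqrt(6) Hz
Ratio f2/f1 = sqrt(6), which is irrational.
Since the frequency ratio is irrational, no common period exists.
The signal is not periodic.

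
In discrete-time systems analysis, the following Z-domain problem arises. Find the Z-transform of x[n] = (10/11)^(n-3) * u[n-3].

Time-shifting property: if X(z) = Z{x[n]}, then Z{x[n-d]} = z^(-d) * X(z)
X(z) = z/(z - 10/11) for x[n] = (10/11)^n * u[n]
Z{x[n-3]} = z^(-3) * z/(z - 10/11) = z^(-2)/(z - 10/11)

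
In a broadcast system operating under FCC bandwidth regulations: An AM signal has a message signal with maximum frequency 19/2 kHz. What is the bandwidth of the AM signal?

In AM (double-sideband), the bandwidth is twice the message frequency.
BW = 2 * f_m = 2 * 19/2 kHz = 19 kHz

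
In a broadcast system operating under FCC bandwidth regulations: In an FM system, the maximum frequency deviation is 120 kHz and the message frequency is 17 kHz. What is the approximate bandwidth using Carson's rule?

Carson's rule: BW = 2*(delta_f + f_m)
= 2*(120 + 17) kHz = 274 kHz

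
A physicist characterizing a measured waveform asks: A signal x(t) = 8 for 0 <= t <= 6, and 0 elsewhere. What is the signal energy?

Energy = integral of |x(t)|^2 dt over the signal duration
= 8^2 * 6 = 64 * 6 = 384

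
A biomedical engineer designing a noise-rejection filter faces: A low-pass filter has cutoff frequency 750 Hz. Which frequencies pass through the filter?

A low-pass filter passes all frequencies below the cutoff frequency 750 Hz and attenuates higher frequencies.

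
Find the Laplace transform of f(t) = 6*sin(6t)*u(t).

Standard pair: sin(wt)*u(t) <-> w/(s^2+w^2)
With w = 6: L{6*sin(6t)*u(t)} = 36/(s^2+36)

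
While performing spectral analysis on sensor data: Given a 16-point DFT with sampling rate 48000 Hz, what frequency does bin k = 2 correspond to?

The frequency of DFT bin k is: f_k = k * f_s / N
f_2 = 2 * 48000 / 16 = 6000 Hz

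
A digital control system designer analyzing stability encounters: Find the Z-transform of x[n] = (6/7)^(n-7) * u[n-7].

Time-shifting property: if X(z) = Z{x[n]}, then Z{x[n-d]} = z^(-d) * X(z)
X(z) = z/(z - 6/7) for x[n] = (6/7)^n * u[n]
Z{x[n-7]} = z^(-7) * z/(z - 6/7) = z^(-6)/(z - 6/7)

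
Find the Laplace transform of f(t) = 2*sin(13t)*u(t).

Standard pair: sin(wt)*u(t) <-> w/(s^2+w^2)
With w = 13: L{2*sin(13t)*u(t)} = 26/(s^2+169)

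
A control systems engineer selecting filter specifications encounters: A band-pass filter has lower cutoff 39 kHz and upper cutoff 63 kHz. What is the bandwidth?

Bandwidth = f_high - f_low
= 63 kHz - 39 kHz = 24 kHz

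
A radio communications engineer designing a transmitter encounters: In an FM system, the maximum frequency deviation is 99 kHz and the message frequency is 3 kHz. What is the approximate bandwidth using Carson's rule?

Carson's rule: BW = 2*(delta_f + f_m)
= 2*(99 + 3) kHz = 204 kHz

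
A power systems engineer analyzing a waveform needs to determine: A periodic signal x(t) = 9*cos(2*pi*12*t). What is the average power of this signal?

Average power of A*cos(wt) is A^2/2.
P = 9^2 / 2 = 81/2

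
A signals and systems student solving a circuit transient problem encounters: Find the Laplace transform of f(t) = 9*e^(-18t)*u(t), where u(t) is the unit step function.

Standard Laplace transform pair:
e^(-at)*u(t) <-> 1/(s+a)
With a = 18: L{9*e^(-18t)*u(t)} = 9/(s+18), ROC: Re(s) > -18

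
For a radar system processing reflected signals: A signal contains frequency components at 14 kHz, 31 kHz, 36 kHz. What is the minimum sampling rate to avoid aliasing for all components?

The highest frequency component is f_max = 36 kHz.
Nyquist rate = 2 * f_max = 2 * 36 kHz = 72 kHz.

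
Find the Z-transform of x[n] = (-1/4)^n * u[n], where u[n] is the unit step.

The Z-transform of a^n * u[n] is z/(z-a) for |z| > |a|.
Here a = -1/4, so X(z) = z/(z - (-1/4)) = 4z/(4z + 1)
ROC: |z| > 1/4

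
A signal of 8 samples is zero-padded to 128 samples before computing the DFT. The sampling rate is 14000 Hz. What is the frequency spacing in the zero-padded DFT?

Original DFT: N = 8, resolution = f_s/N = 14000/8 = 1750 Hz
Zero-padded DFT: N = 128, resolution = f_s/N = 14000/128 = 875/8 Hz
Zero-padding interpolates the spectrum (finer frequency grid)
but does NOT improve the true spectral resolution (ability to resolve close frequencies).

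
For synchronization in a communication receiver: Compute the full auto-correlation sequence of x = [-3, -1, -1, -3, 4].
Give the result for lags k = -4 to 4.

r_xx[k] = sum_m x[m]*x[m+k], indexed from 0, for k = -4 to 4:
  r_xx[-4] = x[4]*x[0] = -12
  r_xx[-3] = x[3]*x[0] + x[4]*x[1] = 5
  r_xx[-2] = x[2]*x[0] + x[3]*x[1] + x[4]*x[2] = 2
  r_xx[-1] = x[1]*x[0] + x[2]*x[1] + x[3]*x[2] + x[4]*x[3] = -5
  r_xx[0] = x[0]*x[0] + x[1]*x[1] + x[2]*x[2] + x[3]*x[3] + x[4]*x[4] = 36
  r_xx[1] = x[0]*x[1] + x[1]*x[2] + x[2]*x[3] + x[3]*x[4] = -5
  r_xx[2] = x[0]*x[2] + x[1]*x[3] + x[2]*x[4] = 2
  r_xx[3] = x[0]*x[3] + x[1]*x[4] = 5
  r_xx[4] = x[0]*x[4] = -12
r_xx = [-12, 5, 2, -5, 36, -5, 2, 5, -12]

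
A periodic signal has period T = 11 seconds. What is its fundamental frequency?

The fundamental frequency is the reciprocal of the period.
f = 1/T = 1/(11) = 1/11 Hz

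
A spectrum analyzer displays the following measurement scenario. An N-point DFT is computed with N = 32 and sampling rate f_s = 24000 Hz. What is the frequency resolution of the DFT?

DFT frequency resolution = f_s / N
= 24000 / 32 = 750 Hz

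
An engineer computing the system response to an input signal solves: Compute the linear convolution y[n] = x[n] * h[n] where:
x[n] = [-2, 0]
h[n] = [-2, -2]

y[n] = sum_k x[k]*h[n-k]. Output length = len(x) + len(h) - 1 = 2 + 2 - 1 = 3.
y[0] = -2*-2 = 4
y[1] = 0*-2 + -2*-2 = 4
y[2] = 0*-2 = 0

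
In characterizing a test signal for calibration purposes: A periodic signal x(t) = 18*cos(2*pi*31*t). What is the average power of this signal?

Average power of A*cos(wt) is A^2/2.
P = 18^2 / 2 = 324/2 = 162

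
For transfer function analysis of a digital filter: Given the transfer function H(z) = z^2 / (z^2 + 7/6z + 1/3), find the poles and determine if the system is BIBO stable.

Poles are roots of the denominator: z^2 + 7/6z + 1/3 = 0.
Quadratic formula: z = [-(7/6) +/- sqrt((7/6)^2 - 4*(1/3))] / 2
Discriminant = 49/36 - 4/3 = 1/36; sqrt = 1/6.
z = (-7/6 +/- 1/6) / 2 => z = -1/2 or z = -2/3.
|p1| = 2/3, |p2| = 1/2.
For BIBO stability, all poles must lie inside the unit circle (|p| < 1).
System is STABLE since both |p| < 1.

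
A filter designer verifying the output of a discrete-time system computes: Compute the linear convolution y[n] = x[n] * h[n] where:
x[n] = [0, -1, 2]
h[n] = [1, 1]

y[n] = sum_k x[k]*h[n-k]. Output length = len(x) + len(h) - 1 = 3 + 2 - 1 = 4.
y[0] = 0*1 = 0
y[1] = -1*1 + 0*1 = -1
y[2] = 2*1 + -1*1 = 1
y[3] = 2*1 = 2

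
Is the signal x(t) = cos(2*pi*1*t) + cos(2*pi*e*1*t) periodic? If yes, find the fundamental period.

f1 = 1 Hz, f2 = 1*e Hz
Ratio f2/f1 = e, which is irrational.
Since the frequency ratio is irrational, no common period exists.
The signal is not periodic.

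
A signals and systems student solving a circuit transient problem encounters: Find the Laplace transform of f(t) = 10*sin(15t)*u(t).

Standard pair: sin(wt)*u(t) <-> w/(s^2+w^2)
With w = 15: L{10*sin(15t)*u(t)} = 150/(s^2+225)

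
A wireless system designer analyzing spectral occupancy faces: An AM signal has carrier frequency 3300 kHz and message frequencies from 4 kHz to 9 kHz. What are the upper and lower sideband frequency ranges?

Upper sideband (USB) = fc + [fm_low, fm_high] = 3300 + [4, 9] = [3304, 3309] kHz
Lower sideband (LSB) = fc - [fm_high, fm_low] = 3300 - [9, 4] = [3291, 3296] kHz
Total occupied spectrum: 3291 kHz to 3309 kHz (plus carrier at 3300 kHz)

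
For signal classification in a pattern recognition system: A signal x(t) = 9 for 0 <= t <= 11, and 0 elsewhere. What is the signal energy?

Energy = integral of |x(t)|^2 dt over the signal duration
= 9^2 * 11 = 81 * 11 = 891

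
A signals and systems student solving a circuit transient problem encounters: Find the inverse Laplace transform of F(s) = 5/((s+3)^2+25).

Standard pair: w/((s+a)^2+w^2) <-> e^(-at)*sin(wt)*u(t)
With a=3, w=5: f(t) = e^(-3t)*sin(5t)*u(t)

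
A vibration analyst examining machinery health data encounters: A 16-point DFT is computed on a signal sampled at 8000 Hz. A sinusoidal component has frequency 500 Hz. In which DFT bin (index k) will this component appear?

DFT frequency resolution = f_s/N = 8000/16 = 500 Hz
Bin index k = f_signal / resolution = 500 / 500 = 1
The signal frequency 500 Hz falls in DFT bin k = 1.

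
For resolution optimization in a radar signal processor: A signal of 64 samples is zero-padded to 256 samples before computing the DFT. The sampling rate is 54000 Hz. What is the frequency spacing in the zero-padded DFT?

Original DFT: N = 64, resolution = f_s/N = 54000/64 = 3375/4 Hz
Zero-padded DFT: N = 256, resolution = f_s/N = 54000/256 = 3375/16 Hz
Zero-padding interpolates the spectrum (finer frequency grid)
but does NOT improve the true spectral resolution (ability to resolve close frequencies).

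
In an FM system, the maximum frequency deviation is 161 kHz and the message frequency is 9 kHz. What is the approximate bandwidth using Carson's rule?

Carson's rule: BW = 2*(delta_f + f_m)
= 2*(161 + 9) kHz = 340 kHz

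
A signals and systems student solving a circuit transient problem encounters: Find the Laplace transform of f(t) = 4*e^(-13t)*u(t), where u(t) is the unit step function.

Standard Laplace transform pair:
e^(-at)*u(t) <-> 1/(s+a)
With a = 13: L{4*e^(-13t)*u(t)} = 4/(s+13), ROC: Re(s) > -13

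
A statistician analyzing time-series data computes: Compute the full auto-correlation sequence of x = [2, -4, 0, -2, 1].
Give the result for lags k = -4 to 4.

r_xx[k] = sum_m x[m]*x[m+k], indexed from 0, for k = -4 to 4:
  r_xx[-4] = x[4]*x[0] = 2
  r_xx[-3] = x[3]*x[0] + x[4]*x[1] = -8
  r_xx[-2] = x[2]*x[0] + x[3]*x[1] + x[4]*x[2] = 8
  r_xx[-1] = x[1]*x[0] + x[2]*x[1] + x[3]*x[2] + x[4]*x[3] = -10
  r_xx[0] = x[0]*x[0] + x[1]*x[1] + x[2]*x[2] + x[3]*x[3] + x[4]*x[4] = 25
  r_xx[1] = x[0]*x[1] + x[1]*x[2] + x[2]*x[3] + x[3]*x[4] = -10
  r_xx[2] = x[0]*x[2] + x[1]*x[3] + x[2]*x[4] = 8
  r_xx[3] = x[0]*x[3] + x[1]*x[4] = -8
  r_xx[4] = x[0]*x[4] = 2
r_xx = [2, -8, 8, -10, 25, -10, 8, -8, 2]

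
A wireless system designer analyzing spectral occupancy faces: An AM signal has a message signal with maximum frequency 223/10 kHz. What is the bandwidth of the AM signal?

In AM (double-sideband), the bandwidth is twice the message frequency.
BW = 2 * f_m = 2 * 223/10 kHz = 223/5 kHz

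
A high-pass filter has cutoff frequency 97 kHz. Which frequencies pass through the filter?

A high-pass filter passes all frequencies above the cutoff frequency 97 kHz and attenuates lower frequencies.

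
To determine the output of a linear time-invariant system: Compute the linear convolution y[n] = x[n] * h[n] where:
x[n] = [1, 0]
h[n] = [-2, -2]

y[n] = sum_k x[k]*h[n-k]. Output length = len(x) + len(h) - 1 = 2 + 2 - 1 = 3.
y[0] = 1*-2 = -2
y[1] = 0*-2 + 1*-2 = -2
y[2] = 0*-2 = 0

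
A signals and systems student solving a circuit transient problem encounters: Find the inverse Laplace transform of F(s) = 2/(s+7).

Standard pair: k/(s+a) <-> k*e^(-at)*u(t)
With k=2, a=7: f(t) = 2*e^(-7t)*u(t)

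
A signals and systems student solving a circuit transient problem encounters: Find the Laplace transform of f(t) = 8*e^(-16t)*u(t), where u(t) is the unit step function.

Standard Laplace transform pair:
e^(-at)*u(t) <-> 1/(s+a)
With a = 16: L{8*e^(-16t)*u(t)} = 8/(s+16), ROC: Re(s) > -16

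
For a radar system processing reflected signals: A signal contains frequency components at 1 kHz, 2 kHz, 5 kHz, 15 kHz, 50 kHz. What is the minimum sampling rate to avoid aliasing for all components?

The highest frequency component is f_max = 50 kHz.
Nyquist rate = 2 * f_max = 2 * 50 kHz = 100 kHz.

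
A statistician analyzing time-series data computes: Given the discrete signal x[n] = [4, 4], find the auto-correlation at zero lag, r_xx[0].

The auto-correlation at zero lag r_xx[0] equals the signal energy.
r_xx[0] = sum of x[n]^2 = 4^2 + 4^2
= 16 + 16 = 32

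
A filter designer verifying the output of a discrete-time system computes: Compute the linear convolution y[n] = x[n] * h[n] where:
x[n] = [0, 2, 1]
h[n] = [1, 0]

y[n] = sum_k x[k]*h[n-k]. Output length = len(x) + len(h) - 1 = 3 + 2 - 1 = 4.
y[0] = 0*1 = 0
y[1] = 2*1 + 0*0 = 2
y[2] = 1*1 + 2*0 = 1
y[3] = 1*0 = 0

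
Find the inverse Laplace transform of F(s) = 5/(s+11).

Standard pair: k/(s+a) <-> k*e^(-at)*u(t)
With k=5, a=11: f(t) = 5*e^(-11t)*u(t)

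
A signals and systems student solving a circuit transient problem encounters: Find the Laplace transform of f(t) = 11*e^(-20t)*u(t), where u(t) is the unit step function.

Standard Laplace transform pair:
e^(-at)*u(t) <-> 1/(s+a)
With a = 20: L{11*e^(-20t)*u(t)} = 11/(s+20), ROC: Re(s) > -20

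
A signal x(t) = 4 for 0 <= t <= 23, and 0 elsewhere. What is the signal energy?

Energy = integral of |x(t)|^2 dt over the signal duration
= 4^2 * 23 = 16 * 23 = 368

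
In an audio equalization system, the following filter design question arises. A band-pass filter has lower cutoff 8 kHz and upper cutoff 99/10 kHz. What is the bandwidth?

Bandwidth = f_high - f_low
= 99/10 kHz - 8 kHz = 19/10 kHz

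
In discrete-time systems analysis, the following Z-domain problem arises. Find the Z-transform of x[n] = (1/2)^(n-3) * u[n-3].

Time-shifting property: if X(z) = Z{x[n]}, then Z{x[n-d]} = z^(-d) * X(z)
X(z) = z/(z - 1/2) for x[n] = (1/2)^n * u[n]
Z{x[n-3]} = z^(-3) * z/(z - 1/2) = z^(-2)/(z - 1/2)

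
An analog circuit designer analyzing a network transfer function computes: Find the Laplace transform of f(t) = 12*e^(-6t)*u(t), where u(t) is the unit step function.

Standard Laplace transform pair:
e^(-at)*u(t) <-> 1/(s+a)
With a = 6: L{12*e^(-6t)*u(t)} = 12/(s+6), ROC: Re(s) > -6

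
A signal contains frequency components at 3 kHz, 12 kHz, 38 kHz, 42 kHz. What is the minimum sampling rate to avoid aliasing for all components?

The highest frequency component is f_max = 42 kHz.
Nyquist rate = 2 * f_max = 2 * 42 kHz = 84 kHz.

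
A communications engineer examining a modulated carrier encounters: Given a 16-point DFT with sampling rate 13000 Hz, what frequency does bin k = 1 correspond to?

The frequency of DFT bin k is: f_k = k * f_s / N
f_1 = 1 * 13000 / 16 = 1625/2 Hz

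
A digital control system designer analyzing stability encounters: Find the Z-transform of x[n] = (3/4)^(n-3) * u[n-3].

Time-shifting property: if X(z) = Z{x[n]}, then Z{x[n-d]} = z^(-d) * X(z)
X(z) = z/(z - 3/4) for x[n] = (3/4)^n * u[n]
Z{x[n-3]} = z^(-3) * z/(z - 3/4) = z^(-2)/(z - 3/4)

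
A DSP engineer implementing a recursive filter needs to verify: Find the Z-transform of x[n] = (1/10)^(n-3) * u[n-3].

Time-shifting property: if X(z) = Z{x[n]}, then Z{x[n-d]} = z^(-d) * X(z)
X(z) = z/(z - 1/10) for x[n] = (1/10)^n * u[n]
Z{x[n-3]} = z^(-3) * z/(z - 1/10) = z^(-2)/(z - 1/10)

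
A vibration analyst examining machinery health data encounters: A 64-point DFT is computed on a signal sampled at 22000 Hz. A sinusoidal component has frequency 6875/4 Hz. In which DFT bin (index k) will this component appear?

DFT frequency resolution = f_s/N = 22000/64 = 1375/4 Hz
Bin index k = f_signal / resolution = 6875/4 / 1375/4 = 5
The signal frequency 6875/4 Hz falls in DFT bin k = 5.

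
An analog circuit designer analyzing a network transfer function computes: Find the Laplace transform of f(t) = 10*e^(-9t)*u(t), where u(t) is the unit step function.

Standard Laplace transform pair:
e^(-at)*u(t) <-> 1/(s+a)
With a = 9: L{10*e^(-9t)*u(t)} = 10/(s+9), ROC: Re(s) > -9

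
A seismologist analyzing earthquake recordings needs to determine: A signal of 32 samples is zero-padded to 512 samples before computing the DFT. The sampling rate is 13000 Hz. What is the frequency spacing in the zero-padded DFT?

Original DFT: N = 32, resolution = f_s/N = 13000/32 = 1625/4 Hz
Zero-padded DFT: N = 512, resolution = f_s/N = 13000/512 = 1625/64 Hz
Zero-padding interpolates the spectrum (finer frequency grid)
but does NOT improve the true spectral resolution (ability to resolve close frequencies).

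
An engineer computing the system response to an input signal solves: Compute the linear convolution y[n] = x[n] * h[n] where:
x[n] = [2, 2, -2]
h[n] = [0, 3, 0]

y[n] = sum_k x[k]*h[n-k]. Output length = len(x) + len(h) - 1 = 3 + 3 - 1 = 5.
y[0] = 2*0 = 0
y[1] = 2*0 + 2*3 = 6
y[2] = -2*0 + 2*3 + 2*0 = 6
y[3] = -2*3 + 2*0 = -6
y[4] = -2*0 = 0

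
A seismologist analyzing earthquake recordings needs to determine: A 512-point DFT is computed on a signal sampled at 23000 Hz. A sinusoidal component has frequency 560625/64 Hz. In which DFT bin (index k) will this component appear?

DFT frequency resolution = f_s/N = 23000/512 = 2875/64 Hz
Bin index k = f_signal / resolution = 560625/64 / 2875/64 = 195
The signal frequency 560625/64 Hz falls in DFT bin k = 195.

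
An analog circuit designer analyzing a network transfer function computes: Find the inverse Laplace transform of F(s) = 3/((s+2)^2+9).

Standard pair: w/((s+a)^2+w^2) <-> e^(-at)*sin(wt)*u(t)
With a=2, w=3: f(t) = e^(-2t)*sin(3t)*u(t)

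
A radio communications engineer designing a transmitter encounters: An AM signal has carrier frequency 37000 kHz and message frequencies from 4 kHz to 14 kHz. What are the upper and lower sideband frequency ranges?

Upper sideband (USB) = fc + [fm_low, fm_high] = 37000 + [4, 14] = [37004, 37014] kHz
Lower sideband (LSB) = fc - [fm_high, fm_low] = 37000 - [14, 4] = [36986, 36996] kHz
Total occupied spectrum: 36986 kHz to 37014 kHz (plus carrier at 37000 kHz)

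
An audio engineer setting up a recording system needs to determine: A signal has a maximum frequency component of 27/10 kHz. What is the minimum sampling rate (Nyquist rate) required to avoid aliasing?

By the Nyquist-Shannon sampling theorem,
the minimum sampling rate (Nyquist rate) must be at least 2 * f_max.
Nyquist rate = 2 * 27/10 kHz = 27/5 kHz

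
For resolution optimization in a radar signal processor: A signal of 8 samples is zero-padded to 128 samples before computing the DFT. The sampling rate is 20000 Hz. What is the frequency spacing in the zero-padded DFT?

Original DFT: N = 8, resolution = f_s/N = 20000/8 = 2500 Hz
Zero-padded DFT: N = 128, resolution = f_s/N = 20000/128 = 625/4 Hz
Zero-padding interpolates the spectrum (finer frequency grid)
but does NOT improve the true spectral resolution (ability to resolve close frequencies).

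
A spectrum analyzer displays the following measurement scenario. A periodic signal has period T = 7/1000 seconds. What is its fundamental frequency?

The fundamental frequency is the reciprocal of the period.
f = 1/T = 1/(7/1000) = 1000/7 Hz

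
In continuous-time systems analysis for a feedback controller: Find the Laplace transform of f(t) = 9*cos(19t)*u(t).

Standard pair: cos(wt)*u(t) <-> s/(s^2+w^2)
With w = 19: L{9*cos(19t)*u(t)} = 9s/(s^2+361)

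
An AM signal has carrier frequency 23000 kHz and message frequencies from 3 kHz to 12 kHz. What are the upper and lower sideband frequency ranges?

Upper sideband (USB) = fc + [fm_low, fm_high] = 23000 + [3, 12] = [23003, 23012] kHz
Lower sideband (LSB) = fc - [fm_high, fm_low] = 23000 - [12, 3] = [22988, 22997] kHz
Total occupied spectrum: 22988 kHz to 23012 kHz (plus carrier at 23000 kHz)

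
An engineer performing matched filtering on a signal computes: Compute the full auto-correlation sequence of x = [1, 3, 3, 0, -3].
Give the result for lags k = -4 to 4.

r_xx[k] = sum_m x[m]*x[m+k], indexed from 0, for k = -4 to 4:
  r_xx[-4] = x[4]*x[0] = -3
  r_xx[-3] = x[3]*x[0] + x[4]*x[1] = -9
  r_xx[-2] = x[2]*x[0] + x[3]*x[1] + x[4]*x[2] = -6
  r_xx[-1] = x[1]*x[0] + x[2]*x[1] + x[3]*x[2] + x[4]*x[3] = 12
  r_xx[0] = x[0]*x[0] + x[1]*x[1] + x[2]*x[2] + x[3]*x[3] + x[4]*x[4] = 28
  r_xx[1] = x[0]*x[1] + x[1]*x[2] + x[2]*x[3] + x[3]*x[4] = 12
  r_xx[2] = x[0]*x[2] + x[1]*x[3] + x[2]*x[4] = -6
  r_xx[3] = x[0]*x[3] + x[1]*x[4] = -9
  r_xx[4] = x[0]*x[4] = -3
r_xx = [-3, -9, -6, 12, 28, 12, -6, -9, -3]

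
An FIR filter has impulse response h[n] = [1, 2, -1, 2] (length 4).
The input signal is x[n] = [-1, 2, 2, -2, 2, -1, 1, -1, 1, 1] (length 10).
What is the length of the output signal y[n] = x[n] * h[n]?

For linear convolution, the output length is:
len(y) = len(x) + len(h) - 1 = 10 + 4 - 1 = 13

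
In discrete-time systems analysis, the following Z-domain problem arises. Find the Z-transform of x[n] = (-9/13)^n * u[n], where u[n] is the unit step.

The Z-transform of a^n * u[n] is z/(z-a) for |z| > |a|.
Here a = -9/13, so X(z) = z/(z - (-9/13)) = 13z/(13z + 9)
ROC: |z| > 9/13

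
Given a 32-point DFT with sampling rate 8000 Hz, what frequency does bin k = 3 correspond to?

The frequency of DFT bin k is: f_k = k * f_s / N
f_3 = 3 * 8000 / 32 = 750 Hz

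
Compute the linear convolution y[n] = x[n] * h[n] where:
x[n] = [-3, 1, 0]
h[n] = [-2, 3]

y[n] = sum_k x[k]*h[n-k]. Output length = len(x) + len(h) - 1 = 3 + 2 - 1 = 4.
y[0] = -3*-2 = 6
y[1] = 1*-2 + -3*3 = -11
y[2] = 0*-2 + 1*3 = 3
y[3] = 0*3 = 0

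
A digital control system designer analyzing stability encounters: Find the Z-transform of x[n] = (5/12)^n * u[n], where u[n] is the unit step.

The Z-transform of a^n * u[n] is z/(z-a) for |z| > |a|.
Here a = 5/12, so X(z) = z/(z - (5/12)) = 12z/(12z - 5)
ROC: |z| > 5/12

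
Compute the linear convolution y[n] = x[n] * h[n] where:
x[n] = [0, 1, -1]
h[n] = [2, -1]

y[n] = sum_k x[k]*h[n-k]. Output length = len(x) + len(h) - 1 = 3 + 2 - 1 = 4.
y[0] = 0*2 = 0
y[1] = 1*2 + 0*-1 = 2
y[2] = -1*2 + 1*-1 = -3
y[3] = -1*-1 = 1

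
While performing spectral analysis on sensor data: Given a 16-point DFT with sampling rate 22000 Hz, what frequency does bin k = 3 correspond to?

The frequency of DFT bin k is: f_k = k * f_s / N
f_3 = 3 * 22000 / 16 = 4125 Hz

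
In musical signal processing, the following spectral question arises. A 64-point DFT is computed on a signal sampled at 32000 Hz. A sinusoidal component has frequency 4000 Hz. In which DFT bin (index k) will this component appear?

DFT frequency resolution = f_s/N = 32000/64 = 500 Hz
Bin index k = f_signal / resolution = 4000 / 500 = 8
The signal frequency 4000 Hz falls in DFT bin k = 8.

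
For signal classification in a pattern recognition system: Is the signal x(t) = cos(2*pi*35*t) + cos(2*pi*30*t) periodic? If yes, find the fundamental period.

f1 = 35 Hz, f2 = 30 Hz
Period T1 = 1/35, T2 = 1/30
Ratio T1/T2 = 30/35, which is rational.
The signal is periodic with fundamental period T = 1/GCD(35,30) = 1/5 s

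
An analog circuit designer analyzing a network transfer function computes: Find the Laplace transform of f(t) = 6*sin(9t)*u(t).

Standard pair: sin(wt)*u(t) <-> w/(s^2+w^2)
With w = 9: L{6*sin(9t)*u(t)} = 54/(s^2+81)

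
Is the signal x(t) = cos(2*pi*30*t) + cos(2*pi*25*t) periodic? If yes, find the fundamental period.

f1 = 30 Hz, f2 = 25 Hz
Period T1 = 1/30, T2 = 1/25
Ratio T1/T2 = 25/30, which is rational.
The signal is periodic with fundamental period T = 1/GCD(30,25) = 1/5 s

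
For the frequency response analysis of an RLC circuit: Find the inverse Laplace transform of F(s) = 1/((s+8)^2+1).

Standard pair: w/((s+a)^2+w^2) <-> e^(-at)*sin(wt)*u(t)
With a=8, w=1: f(t) = e^(-8t)*sin(t)*u(t)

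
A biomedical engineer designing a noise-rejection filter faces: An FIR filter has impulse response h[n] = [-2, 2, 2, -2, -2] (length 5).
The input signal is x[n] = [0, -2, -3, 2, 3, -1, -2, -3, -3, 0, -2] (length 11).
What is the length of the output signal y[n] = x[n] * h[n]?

For linear convolution, the output length is:
len(y) = len(x) + len(h) - 1 = 11 + 5 - 1 = 15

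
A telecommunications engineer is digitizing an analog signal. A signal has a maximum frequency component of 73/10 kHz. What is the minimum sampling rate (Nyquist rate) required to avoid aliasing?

By the Nyquist-Shannon sampling theorem,
the minimum sampling rate (Nyquist rate) must be at least 2 * f_max.
Nyquist rate = 2 * 73/10 kHz = 73/5 kHz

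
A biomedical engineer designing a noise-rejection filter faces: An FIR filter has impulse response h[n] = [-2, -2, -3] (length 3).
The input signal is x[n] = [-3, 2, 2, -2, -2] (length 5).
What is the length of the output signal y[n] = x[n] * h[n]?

For linear convolution, the output length is:
len(y) = len(x) + len(h) - 1 = 5 + 3 - 1 = 7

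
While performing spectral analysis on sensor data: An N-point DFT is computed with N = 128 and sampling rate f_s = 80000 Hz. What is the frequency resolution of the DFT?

DFT frequency resolution = f_s / N
= 80000 / 128 = 625 Hz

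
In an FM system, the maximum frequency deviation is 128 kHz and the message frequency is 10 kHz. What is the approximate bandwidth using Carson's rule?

Carson's rule: BW = 2*(delta_f + f_m)
= 2*(128 + 10) kHz = 276 kHz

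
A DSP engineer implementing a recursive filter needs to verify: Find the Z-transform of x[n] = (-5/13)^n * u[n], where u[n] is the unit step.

The Z-transform of a^n * u[n] is z/(z-a) for |z| > |a|.
Here a = -5/13, so X(z) = z/(z - (-5/13)) = 13z/(13z + 5)
ROC: |z| > 5/13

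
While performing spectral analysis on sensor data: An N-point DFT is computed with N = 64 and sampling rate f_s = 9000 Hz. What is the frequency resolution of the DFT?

DFT frequency resolution = f_s / N
= 9000 / 64 = 1125/8 Hz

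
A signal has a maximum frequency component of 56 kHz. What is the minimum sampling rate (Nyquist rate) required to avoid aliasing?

By the Nyquist-Shannon sampling theorem,
the minimum sampling rate (Nyquist rate) must be at least 2 * f_max.
Nyquist rate = 2 * 56 kHz = 112 kHz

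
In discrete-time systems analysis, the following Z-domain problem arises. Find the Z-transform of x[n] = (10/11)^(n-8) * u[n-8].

Time-shifting property: if X(z) = Z{x[n]}, then Z{x[n-d]} = z^(-d) * X(z)
X(z) = z/(z - 10/11) for x[n] = (10/11)^n * u[n]
Z{x[n-8]} = z^(-8) * z/(z - 10/11) = z^(-7)/(z - 10/11)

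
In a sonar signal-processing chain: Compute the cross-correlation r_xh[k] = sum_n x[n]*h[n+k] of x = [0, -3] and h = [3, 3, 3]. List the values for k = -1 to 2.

Both sequences indexed from 0 and zero outside their support.
Lags with overlap: k = -1 to 2.
  r_xh[-1] = x[1]*h[0] = -9
  r_xh[0] = x[0]*h[0] + x[1]*h[1] = -9
  r_xh[1] = x[0]*h[1] + x[1]*h[2] = -9
  r_xh[2] = x[0]*h[2] = 0
r_xh = [-9, -9, -9, 0] (for k = -1, ..., 2)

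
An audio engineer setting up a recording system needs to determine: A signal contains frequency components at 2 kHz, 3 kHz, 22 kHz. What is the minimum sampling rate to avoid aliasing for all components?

The highest frequency component is f_max = 22 kHz.
Nyquist rate = 2 * f_max = 2 * 22 kHz = 44 kHz.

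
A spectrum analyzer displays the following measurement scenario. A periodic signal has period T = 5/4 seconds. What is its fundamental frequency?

The fundamental frequency is the reciprocal of the period.
f = 1/T = 1/(5/4) = 4/5 Hz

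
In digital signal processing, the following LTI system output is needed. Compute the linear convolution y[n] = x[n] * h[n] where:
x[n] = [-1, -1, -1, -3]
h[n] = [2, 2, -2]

y[n] = sum_k x[k]*h[n-k]. Output length = len(x) + len(h) - 1 = 4 + 3 - 1 = 6.
y[0] = -1*2 = -2
y[1] = -1*2 + -1*2 = -4
y[2] = -1*2 + -1*2 + -1*-2 = -2
y[3] = -3*2 + -1*2 + -1*-2 = -6
y[4] = -3*2 + -1*-2 = -4
y[5] = -3*-2 = 6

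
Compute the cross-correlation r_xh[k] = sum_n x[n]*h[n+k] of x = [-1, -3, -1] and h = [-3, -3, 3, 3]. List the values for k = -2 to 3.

Both sequences indexed from 0 and zero outside their support.
Lags with overlap: k = -2 to 3.
  r_xh[-2] = x[2]*h[0] = 3
  r_xh[-1] = x[1]*h[0] + x[2]*h[1] = 12
  r_xh[0] = x[0]*h[0] + x[1]*h[1] + x[2]*h[2] = 9
  r_xh[1] = x[0]*h[1] + x[1]*h[2] + x[2]*h[3] = -9
  r_xh[2] = x[0]*h[2] + x[1]*h[3] = -12
  r_xh[3] = x[0]*h[3] = -3
r_xh = [3, 12, 9, -9, -12, -3] (for k = -2, ..., 3)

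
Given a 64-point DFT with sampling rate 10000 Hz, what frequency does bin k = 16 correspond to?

The frequency of DFT bin k is: f_k = k * f_s / N
f_16 = 16 * 10000 / 64 = 2500 Hz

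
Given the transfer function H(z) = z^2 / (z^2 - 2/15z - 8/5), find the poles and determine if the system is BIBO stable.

Poles are roots of the denominator: z^2 - 2/15z - 8/5 = 0.
Quadratic formula: z = [-(-2/15) +/- sqrt((-2/15)^2 - 4*(-8/5))] / 2
Discriminant = 4/225 + 32/5 = 1444/225; sqrt = 38/15.
z = (2/15 +/- 38/15) / 2 => z = 4/3 or z = -6/5.
|p1| = 6/5, |p2| = 4/3.
For BIBO stability, all poles must lie inside the unit circle (|p| < 1).
System is UNSTABLE since at least one |p| >= 1.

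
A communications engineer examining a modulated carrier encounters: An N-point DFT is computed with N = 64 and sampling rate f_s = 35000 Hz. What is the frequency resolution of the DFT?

DFT frequency resolution = f_s / N
= 35000 / 64 = 4375/8 Hz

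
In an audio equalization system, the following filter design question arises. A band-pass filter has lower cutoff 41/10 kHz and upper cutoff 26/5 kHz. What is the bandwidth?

Bandwidth = f_high - f_low
= 26/5 kHz - 41/10 kHz = 11/10 kHz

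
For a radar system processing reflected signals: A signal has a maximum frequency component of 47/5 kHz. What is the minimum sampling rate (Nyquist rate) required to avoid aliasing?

By the Nyquist-Shannon sampling theorem,
the minimum sampling rate (Nyquist rate) must be at least 2 * f_max.
Nyquist rate = 2 * 47/5 kHz = 94/5 kHz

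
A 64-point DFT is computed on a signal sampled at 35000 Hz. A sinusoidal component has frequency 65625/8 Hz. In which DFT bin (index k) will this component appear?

DFT frequency resolution = f_s/N = 35000/64 = 4375/8 Hz
Bin index k = f_signal / resolution = 65625/8 / 4375/8 = 15
The signal frequency 65625/8 Hz falls in DFT bin k = 15.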